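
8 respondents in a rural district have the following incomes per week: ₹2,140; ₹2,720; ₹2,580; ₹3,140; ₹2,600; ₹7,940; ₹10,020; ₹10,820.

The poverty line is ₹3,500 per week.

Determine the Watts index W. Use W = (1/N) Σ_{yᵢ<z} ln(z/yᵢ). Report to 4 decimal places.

0.1819

Below the line: ₹2,140, ₹2,580, ₹2,600, ₹2,720, ₹3,140 (q = 5 of N = 8).
ln(z/y) terms: ln(3500/2140) = 0.4920; ln(3500/2580) = 0.3050; ln(3500/2600) = 0.2973; ln(3500/2720) = 0.2521; ln(3500/3140) = 0.1085.
W = 1.454853 / 8 = 0.1819.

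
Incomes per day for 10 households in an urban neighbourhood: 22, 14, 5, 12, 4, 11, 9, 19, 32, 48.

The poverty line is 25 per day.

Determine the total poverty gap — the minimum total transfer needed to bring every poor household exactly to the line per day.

104

Below z: 4, 5, 9, 11, 12, 14, 19, 22 (q = 8 of N = 10).
Individual gaps: 25−4 = 21; 25−5 = 20; 25−9 = 16; 25−11 = 14; 25−12 = 13; 25−14 = 11; 25−19 = 6; 25−22 = 3.
Aggregate gap = 104.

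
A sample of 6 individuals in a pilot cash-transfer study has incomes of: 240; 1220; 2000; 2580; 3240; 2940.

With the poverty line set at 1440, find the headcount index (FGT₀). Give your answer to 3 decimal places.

0.333

2 of the 6 individuals have income below 1440.
H = 2/6 = 0.333.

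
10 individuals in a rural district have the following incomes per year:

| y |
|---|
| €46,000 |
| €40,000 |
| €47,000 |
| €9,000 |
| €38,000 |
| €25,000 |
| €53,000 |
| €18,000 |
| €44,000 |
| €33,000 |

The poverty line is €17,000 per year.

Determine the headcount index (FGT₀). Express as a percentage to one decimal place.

1 of the 10 individuals have income below €17,000.
H = 1/10 = 10.0%.

10.0%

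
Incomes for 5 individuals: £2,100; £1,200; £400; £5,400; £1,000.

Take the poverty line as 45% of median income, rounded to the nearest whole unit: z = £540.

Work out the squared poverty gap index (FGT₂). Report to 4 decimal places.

0.0134

Below z: £400 (q = 1 of N = 5).
Gap ratios (z−y)/z: (540−400)/540 = 0.2593.
Squared: 0.0672.
Sum = 0.067215; P₂ = 0.067215 / 5 = 0.0134.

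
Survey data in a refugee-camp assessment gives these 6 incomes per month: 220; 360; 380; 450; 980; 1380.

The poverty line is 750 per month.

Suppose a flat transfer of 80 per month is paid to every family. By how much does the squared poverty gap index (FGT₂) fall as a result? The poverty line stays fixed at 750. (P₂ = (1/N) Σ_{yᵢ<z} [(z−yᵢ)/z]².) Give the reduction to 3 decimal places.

0.068

Before: below the line — 220, 360, 380, 450; squared poverty gap index (FGT₂) = 0.19553.
After the 80 transfer: below the line — 300, 440, 460, 530; squared poverty gap index (FGT₂) = 0.12773.
Reduction = 0.19553 − 0.12773 = 0.068.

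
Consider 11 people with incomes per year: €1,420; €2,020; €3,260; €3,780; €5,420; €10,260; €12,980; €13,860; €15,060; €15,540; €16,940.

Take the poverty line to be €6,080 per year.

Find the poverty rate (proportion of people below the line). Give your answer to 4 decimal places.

5 of the 11 people have income below €6,080.
H = 5/11 = 0.4545.

0.4545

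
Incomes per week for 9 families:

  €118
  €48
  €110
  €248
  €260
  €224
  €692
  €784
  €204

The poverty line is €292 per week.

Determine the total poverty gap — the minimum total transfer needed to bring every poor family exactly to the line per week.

Below the line: €48, €110, €118, €204, €224, €248, €260 (q = 7 of N = 9).
Individual gaps: 292−48 = 244; 292−110 = 182; 292−118 = 174; 292−204 = 88; 292−224 = 68; 292−248 = 44; 292−260 = 32.
Aggregate gap = €832.

€832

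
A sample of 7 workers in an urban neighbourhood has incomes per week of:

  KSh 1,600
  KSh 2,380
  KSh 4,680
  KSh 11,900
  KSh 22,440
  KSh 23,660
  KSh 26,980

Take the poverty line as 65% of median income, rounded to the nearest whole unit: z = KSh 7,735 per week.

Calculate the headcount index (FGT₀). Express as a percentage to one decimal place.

42.9%

3 of the 7 workers have income below KSh 7,735.
H = 3/7 = 42.9%.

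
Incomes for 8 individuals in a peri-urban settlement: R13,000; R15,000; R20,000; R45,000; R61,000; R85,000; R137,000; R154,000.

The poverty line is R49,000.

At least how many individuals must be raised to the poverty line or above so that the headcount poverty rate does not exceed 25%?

4 of the 8 individuals are poor, so H = 4/8 = 0.500.
A headcount ratio of at most 25% allows at most ⌊0.25 × 8⌋ = 2 poor individuals.
So at least 4 − 2 = 2 must be lifted.

2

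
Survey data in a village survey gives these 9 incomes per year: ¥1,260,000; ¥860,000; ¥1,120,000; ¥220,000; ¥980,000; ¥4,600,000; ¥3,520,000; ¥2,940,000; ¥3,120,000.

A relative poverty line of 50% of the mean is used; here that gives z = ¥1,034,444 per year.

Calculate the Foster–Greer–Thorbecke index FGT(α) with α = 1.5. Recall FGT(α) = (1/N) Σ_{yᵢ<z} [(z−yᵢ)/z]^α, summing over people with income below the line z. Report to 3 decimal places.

Poor units: ¥220,000, ¥860,000, ¥980,000 (q = 3 of N = 9).
Normalized shortfalls: (1034444−220000)/1034444 = 0.7873; (1034444−860000)/1034444 = 0.1686; (1034444−980000)/1034444 = 0.0526.
Raised to α = 1.5: 0.69860; 0.06925; 0.01207.
Sum = 0.779929; FGT(1.5) = 0.779929 / 9 = 0.087.

0.087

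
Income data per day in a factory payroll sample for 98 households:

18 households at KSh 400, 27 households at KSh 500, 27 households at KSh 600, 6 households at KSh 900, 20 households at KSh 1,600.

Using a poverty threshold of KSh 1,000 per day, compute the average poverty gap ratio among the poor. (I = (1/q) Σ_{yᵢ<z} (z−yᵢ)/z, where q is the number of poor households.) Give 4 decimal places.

0.4577

Poor units: 18×KSh 400, 27×KSh 500, 27×KSh 600, 6×KSh 900 (q = 78 of N = 98).
Shortfall ratios (z−y)/z: 0.6000 (×18), 0.5000 (×27), 0.4000 (×27), 0.1000 (×6); sum = 35.700000.
I averages over the q = 78 poor units only: 35.700000 / 78 = 0.4577.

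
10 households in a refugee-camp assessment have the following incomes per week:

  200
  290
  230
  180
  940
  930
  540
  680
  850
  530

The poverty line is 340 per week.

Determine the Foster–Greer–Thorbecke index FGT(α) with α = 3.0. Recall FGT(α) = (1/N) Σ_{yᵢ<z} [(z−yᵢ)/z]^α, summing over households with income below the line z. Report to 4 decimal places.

0.0211

Below the line: 180, 200, 230, 290 (q = 4 of N = 10).
Shortfall ratios: (340−180)/340 = 0.4706; (340−200)/340 = 0.4118; (340−230)/340 = 0.3235; (340−290)/340 = 0.1471.
Raised to α = 3.0: 0.10421; 0.06981; 0.03386; 0.00318.
Sum = 0.211073; FGT(3.0) = 0.211073 / 10 = 0.0211.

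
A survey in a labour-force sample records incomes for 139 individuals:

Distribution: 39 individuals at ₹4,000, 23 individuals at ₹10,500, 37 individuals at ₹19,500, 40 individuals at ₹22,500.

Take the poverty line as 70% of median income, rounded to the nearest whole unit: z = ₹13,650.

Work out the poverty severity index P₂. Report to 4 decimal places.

0.1490

Incomes under z: 39×₹4,000, 23×₹10,500 (q = 62 of N = 139).
Normalized shortfalls: (13650−4000)/13650 = 0.7070 (×39); (13650−10500)/13650 = 0.2308 (×23).
Squared: 0.4998 (×39); 0.0533 (×23).
Sum = 20.716741; P₂ = 20.716741 / 139 = 0.1490.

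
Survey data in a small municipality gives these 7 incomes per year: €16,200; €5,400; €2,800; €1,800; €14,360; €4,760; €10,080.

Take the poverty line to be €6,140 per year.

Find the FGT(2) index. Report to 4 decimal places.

0.1229

Below the line: €1,800, €2,800, €4,760, €5,400 (q = 4 of N = 7).
Normalized shortfalls: (6140−1800)/6140 = 0.7068; (6140−2800)/6140 = 0.5440; (6140−4760)/6140 = 0.2248; (6140−5400)/6140 = 0.1205.
Squared: 0.4996; 0.2959; 0.0505; 0.0145.
Sum = 0.860571; P₂ = 0.860571 / 7 = 0.1229.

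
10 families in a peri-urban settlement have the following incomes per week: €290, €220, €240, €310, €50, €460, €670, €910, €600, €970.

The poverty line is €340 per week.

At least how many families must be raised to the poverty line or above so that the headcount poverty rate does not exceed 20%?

3

5 of the 10 families are poor, so H = 5/10 = 0.500.
A headcount ratio of at most 20% allows at most ⌊0.20 × 10⌋ = 2 poor families.
So at least 5 − 2 = 3 must be lifted.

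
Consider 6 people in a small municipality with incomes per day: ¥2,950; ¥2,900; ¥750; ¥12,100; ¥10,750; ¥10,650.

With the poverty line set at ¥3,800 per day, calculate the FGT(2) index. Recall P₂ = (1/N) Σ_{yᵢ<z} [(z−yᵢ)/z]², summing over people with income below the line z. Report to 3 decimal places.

0.125

Below the line: ¥750, ¥2,900, ¥2,950 (q = 3 of N = 6).
Gap ratios (z−y)/z: (3800−750)/3800 = 0.8026; (3800−2900)/3800 = 0.2368; (3800−2950)/3800 = 0.2237.
Squared: 0.6442; 0.0561; 0.0500.
Sum = 0.750346; P₂ = 0.750346 / 6 = 0.125.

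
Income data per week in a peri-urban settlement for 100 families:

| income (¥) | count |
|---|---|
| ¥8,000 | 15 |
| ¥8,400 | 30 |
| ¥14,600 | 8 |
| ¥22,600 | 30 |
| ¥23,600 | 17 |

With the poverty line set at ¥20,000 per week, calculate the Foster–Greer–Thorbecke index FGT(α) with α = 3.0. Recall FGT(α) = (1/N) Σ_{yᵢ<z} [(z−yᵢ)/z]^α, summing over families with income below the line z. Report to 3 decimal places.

Incomes under z: 15×¥8,000, 30×¥8,400, 8×¥14,600 (q = 53 of N = 100).
Gap ratios (z−y)/z: (20000−8000)/20000 = 0.6000 (×15); (20000−8400)/20000 = 0.5800 (×30); (20000−14600)/20000 = 0.2700 (×8).
Raised to α = 3.0: 0.21600 (×15); 0.19511 (×30); 0.01968 (×8).
Sum = 9.250824; FGT(3.0) = 9.250824 / 100 = 0.093.

0.093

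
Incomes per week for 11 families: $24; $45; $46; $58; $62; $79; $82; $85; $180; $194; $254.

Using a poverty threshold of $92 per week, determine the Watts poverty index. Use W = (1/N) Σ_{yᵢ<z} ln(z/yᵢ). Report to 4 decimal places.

Incomes under z: $24, $45, $46, $58, $62, $79, $82, $85 (q = 8 of N = 11).
Log shortfalls: ln(92/24) = 1.3437; ln(92/45) = 0.7151; ln(92/46) = 0.6931; ln(92/58) = 0.4613; ln(92/62) = 0.3947; ln(92/79) = 0.1523; ln(92/82) = 0.1151; ln(92/85) = 0.0791.
W = 3.954555 / 11 = 0.3595.

0.3595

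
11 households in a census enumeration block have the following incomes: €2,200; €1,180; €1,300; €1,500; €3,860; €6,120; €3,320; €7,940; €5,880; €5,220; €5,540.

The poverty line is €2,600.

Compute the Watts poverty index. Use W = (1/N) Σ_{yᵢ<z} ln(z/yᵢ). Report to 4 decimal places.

Poor units: €1,180, €1,300, €1,500, €2,200 (q = 4 of N = 11).
Log shortfalls: ln(2600/1180) = 0.7900; ln(2600/1300) = 0.6931; ln(2600/1500) = 0.5500; ln(2600/2200) = 0.1671.
W = 2.200245 / 11 = 0.2000.

0.2000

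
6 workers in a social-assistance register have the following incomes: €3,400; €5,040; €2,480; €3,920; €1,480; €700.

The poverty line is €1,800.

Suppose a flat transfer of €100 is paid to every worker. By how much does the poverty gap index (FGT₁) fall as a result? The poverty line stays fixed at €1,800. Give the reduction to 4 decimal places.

Before: below the line — €700, €1,480; poverty gap index (FGT₁) = 0.131481.
After the €100 transfer: below the line — €800, €1,580; poverty gap index (FGT₁) = 0.112963.
Reduction = 0.131481 − 0.112963 = 0.0185.

0.0185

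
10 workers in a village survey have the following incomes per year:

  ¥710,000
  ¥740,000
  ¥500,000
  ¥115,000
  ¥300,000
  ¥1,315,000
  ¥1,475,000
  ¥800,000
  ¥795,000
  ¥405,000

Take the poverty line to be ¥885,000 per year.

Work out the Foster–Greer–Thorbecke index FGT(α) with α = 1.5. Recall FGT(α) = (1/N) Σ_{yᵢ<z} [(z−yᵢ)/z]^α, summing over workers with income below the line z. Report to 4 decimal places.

Below the line: ¥115,000, ¥300,000, ¥405,000, ¥500,000, ¥710,000, ¥740,000, ¥795,000, ¥800,000 (q = 8 of N = 10).
Shortfall ratios: (885000−115000)/885000 = 0.8701; (885000−300000)/885000 = 0.6610; (885000−405000)/885000 = 0.5424; (885000−500000)/885000 = 0.4350; (885000−710000)/885000 = 0.1977; (885000−740000)/885000 = 0.1638; (885000−795000)/885000 = 0.1017; (885000−800000)/885000 = 0.0960.
Raised to α = 1.5: 0.81156; 0.53743; 0.39944; 0.28693; 0.08793; 0.06632; 0.03243; 0.02977.
Sum = 2.251799; FGT(1.5) = 2.251799 / 10 = 0.2252.

0.2252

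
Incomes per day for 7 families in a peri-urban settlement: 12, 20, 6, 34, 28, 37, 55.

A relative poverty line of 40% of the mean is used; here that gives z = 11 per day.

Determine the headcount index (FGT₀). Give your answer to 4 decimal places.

1 of the 7 families have income below 11.
H = 1/7 = 0.1429.

0.1429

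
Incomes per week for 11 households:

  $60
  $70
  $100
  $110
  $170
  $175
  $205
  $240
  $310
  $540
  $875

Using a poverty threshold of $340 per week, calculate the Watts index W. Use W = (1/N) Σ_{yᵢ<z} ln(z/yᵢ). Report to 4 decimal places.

Incomes under z: $60, $70, $100, $110, $170, $175, $205, $240, $310 (q = 9 of N = 11).
Log gaps: ln(340/60) = 1.7346; ln(340/70) = 1.5805; ln(340/100) = 1.2238; ln(340/110) = 1.1285; ln(340/170) = 0.6931; ln(340/175) = 0.6642; ln(340/205) = 0.5059; ln(340/240) = 0.3483; ln(340/310) = 0.0924.
W = 7.971215 / 11 = 0.7247.

0.7247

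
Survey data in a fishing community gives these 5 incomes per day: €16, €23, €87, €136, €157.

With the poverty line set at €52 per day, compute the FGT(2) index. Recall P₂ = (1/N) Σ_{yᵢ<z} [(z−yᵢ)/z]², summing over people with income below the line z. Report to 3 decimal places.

0.158

Poor units: €16, €23 (q = 2 of N = 5).
Normalized shortfalls: (52−16)/52 = 0.6923; (52−23)/52 = 0.5577.
Squared: 0.4793; 0.3110.
Sum = 0.790311; P₂ = 0.790311 / 5 = 0.158.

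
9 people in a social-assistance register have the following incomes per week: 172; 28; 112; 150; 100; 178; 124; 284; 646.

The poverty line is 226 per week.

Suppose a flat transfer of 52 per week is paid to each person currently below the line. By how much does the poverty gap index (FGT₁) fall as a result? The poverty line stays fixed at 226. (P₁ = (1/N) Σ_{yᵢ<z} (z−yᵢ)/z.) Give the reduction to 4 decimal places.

Before: below the line — 28, 100, 112, 124, 150, 172, 178; poverty gap index (FGT₁) = 0.352999.
After the 52 transfer: below the line — 80, 152, 164, 176, 202, 224; poverty gap index (FGT₁) = 0.176008.
Reduction = 0.352999 − 0.176008 = 0.1770.

0.1770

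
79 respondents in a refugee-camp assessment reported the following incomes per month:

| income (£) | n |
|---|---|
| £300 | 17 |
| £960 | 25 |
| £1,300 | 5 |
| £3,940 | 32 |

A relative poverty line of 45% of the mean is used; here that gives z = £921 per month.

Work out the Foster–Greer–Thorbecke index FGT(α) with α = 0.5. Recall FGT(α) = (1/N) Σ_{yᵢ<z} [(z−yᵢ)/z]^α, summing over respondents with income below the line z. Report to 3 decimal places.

0.177

Incomes under z: 17×£300 (q = 17 of N = 79).
Gap ratios (z−y)/z: (921−300)/921 = 0.6743 (×17).
Raised to α = 0.5: 0.82114 (×17).
Sum = 13.959341; FGT(0.5) = 13.959341 / 79 = 0.177.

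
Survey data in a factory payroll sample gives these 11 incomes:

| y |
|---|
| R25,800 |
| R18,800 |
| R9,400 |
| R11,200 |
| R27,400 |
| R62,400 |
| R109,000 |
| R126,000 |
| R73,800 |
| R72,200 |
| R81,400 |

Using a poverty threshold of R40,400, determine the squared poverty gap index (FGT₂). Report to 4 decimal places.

0.1483

Below the line: R9,400, R11,200, R18,800, R25,800, R27,400 (q = 5 of N = 11).
Gap ratios (z−y)/z: (40400−9400)/40400 = 0.7673; (40400−11200)/40400 = 0.7228; (40400−18800)/40400 = 0.5347; (40400−25800)/40400 = 0.3614; (40400−27400)/40400 = 0.3218.
Squared: 0.5888; 0.5224; 0.2859; 0.1306; 0.1035.
Sum = 1.631188; P₂ = 1.631188 / 11 = 0.1483.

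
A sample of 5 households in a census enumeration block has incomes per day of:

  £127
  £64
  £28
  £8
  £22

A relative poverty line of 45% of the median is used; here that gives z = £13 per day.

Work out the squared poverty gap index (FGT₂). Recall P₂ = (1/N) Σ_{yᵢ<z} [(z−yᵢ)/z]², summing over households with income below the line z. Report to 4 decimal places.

Below z: £8 (q = 1 of N = 5).
Gap ratios (z−y)/z: (13−8)/13 = 0.3846.
Squared: 0.1479.
Sum = 0.147929; P₂ = 0.147929 / 5 = 0.0296.

0.0296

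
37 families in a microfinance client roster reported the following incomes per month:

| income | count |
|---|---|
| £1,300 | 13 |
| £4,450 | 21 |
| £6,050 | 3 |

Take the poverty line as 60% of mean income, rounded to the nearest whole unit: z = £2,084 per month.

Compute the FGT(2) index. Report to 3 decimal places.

0.050

Below z: 13×£1,300 (q = 13 of N = 37).
Normalized shortfalls: (2084−1300)/2084 = 0.3762 (×13).
Squared: 0.1415 (×13).
Sum = 1.839840; P₂ = 1.839840 / 37 = 0.050.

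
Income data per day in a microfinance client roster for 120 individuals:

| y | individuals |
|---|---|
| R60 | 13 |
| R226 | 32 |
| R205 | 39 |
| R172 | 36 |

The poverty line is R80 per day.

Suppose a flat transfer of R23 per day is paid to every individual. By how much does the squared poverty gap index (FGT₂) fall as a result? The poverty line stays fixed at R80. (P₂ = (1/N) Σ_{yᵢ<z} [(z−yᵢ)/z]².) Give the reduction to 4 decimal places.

Before: below the line — 13×R60; squared poverty gap index (FGT₂) = 0.006771.
After the R23 transfer: below the line — none; squared poverty gap index (FGT₂) = 0.000000.
Reduction = 0.006771 − 0.000000 = 0.0068.

0.0068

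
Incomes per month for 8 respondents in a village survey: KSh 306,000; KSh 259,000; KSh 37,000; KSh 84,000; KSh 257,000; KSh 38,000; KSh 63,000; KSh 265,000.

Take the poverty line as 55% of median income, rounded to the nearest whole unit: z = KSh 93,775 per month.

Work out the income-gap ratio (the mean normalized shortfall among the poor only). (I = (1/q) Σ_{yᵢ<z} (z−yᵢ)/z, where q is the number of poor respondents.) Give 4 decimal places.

Below z: KSh 37,000, KSh 38,000, KSh 63,000, KSh 84,000 (q = 4 of N = 8).
Shortfall ratios (z−y)/z: 0.6054, 0.5948, 0.3282, 0.1042; sum = 1.632631.
The income-gap ratio divides by q (the poor only): 1.632631 / 4 = 0.4082.

0.4082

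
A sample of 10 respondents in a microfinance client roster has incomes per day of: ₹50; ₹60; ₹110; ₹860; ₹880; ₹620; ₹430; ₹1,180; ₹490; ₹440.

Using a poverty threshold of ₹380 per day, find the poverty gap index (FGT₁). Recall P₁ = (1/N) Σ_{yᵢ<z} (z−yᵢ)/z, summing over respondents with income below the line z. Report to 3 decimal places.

Poor units: ₹50, ₹60, ₹110 (q = 3 of N = 10).
Shortfall ratios: (380−50)/380 = 0.8684; (380−60)/380 = 0.8421; (380−110)/380 = 0.7105.
Σ = 2.421053. Dividing by the full population N = 10 gives P₁ = 0.242.

0.242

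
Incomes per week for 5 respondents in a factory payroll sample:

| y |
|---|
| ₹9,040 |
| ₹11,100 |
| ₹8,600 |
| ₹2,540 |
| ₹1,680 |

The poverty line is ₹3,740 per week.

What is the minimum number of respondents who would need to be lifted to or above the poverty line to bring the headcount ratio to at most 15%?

Currently q = 2 of N = 5 are below the line (H = 0.400).
A headcount ratio of at most 15% allows at most ⌊0.15 × 5⌋ = 0 poor respondents.
So at least 2 − 0 = 2 must be lifted.

2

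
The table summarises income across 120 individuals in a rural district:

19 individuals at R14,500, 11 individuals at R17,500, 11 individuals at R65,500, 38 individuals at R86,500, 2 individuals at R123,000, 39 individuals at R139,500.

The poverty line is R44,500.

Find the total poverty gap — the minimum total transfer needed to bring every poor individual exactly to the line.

R867,000

Incomes under z: 19×R14,500, 11×R17,500 (q = 30 of N = 120).
Individual gaps: 19×(44500−14500) = 570000; 11×(44500−17500) = 297000.
Aggregate gap = R867,000.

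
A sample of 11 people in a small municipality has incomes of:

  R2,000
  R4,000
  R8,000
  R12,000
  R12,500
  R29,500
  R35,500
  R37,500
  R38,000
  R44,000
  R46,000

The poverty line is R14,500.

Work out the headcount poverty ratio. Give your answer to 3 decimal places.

5 of the 11 people have income below R14,500.
H = 5/11 = 0.455.

0.455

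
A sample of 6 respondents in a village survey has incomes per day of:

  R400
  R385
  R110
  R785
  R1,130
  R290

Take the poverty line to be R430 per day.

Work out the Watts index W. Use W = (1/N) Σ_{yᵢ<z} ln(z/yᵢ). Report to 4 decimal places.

0.3233

Poor units: R110, R290, R385, R400 (q = 4 of N = 6).
Log shortfalls: ln(430/110) = 1.3633; ln(430/290) = 0.3939; ln(430/385) = 0.1105; ln(430/400) = 0.0723.
W = 1.940072 / 6 = 0.3233.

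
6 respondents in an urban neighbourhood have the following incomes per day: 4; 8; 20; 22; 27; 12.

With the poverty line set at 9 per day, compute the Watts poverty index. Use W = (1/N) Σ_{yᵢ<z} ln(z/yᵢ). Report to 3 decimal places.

0.155

Below z: 4, 8 (q = 2 of N = 6).
Log shortfalls: ln(9/4) = 0.8109; ln(9/8) = 0.1178.
W = 0.928713 / 6 = 0.155.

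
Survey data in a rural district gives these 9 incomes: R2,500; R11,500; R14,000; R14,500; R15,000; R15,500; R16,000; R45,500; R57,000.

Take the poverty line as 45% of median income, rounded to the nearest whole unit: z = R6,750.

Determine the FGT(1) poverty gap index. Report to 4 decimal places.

0.0700

Below the line: R2,500 (q = 1 of N = 9).
Normalized shortfalls: (6750−2500)/6750 = 0.6296.
Σ = 0.629630. Dividing by the full population N = 9 gives P₁ = 0.0700.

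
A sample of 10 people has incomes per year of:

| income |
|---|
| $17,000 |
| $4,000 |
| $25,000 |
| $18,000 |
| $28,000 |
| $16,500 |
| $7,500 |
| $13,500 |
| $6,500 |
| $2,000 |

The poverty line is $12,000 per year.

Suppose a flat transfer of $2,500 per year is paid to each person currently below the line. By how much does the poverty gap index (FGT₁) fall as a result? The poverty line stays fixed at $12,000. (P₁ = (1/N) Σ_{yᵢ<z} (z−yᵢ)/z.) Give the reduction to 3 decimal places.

Before: below the line — $2,000, $4,000, $6,500, $7,500; poverty gap index (FGT₁) = 0.23333.
After the $2,500 transfer: below the line — $4,500, $6,500, $9,000, $10,000; poverty gap index (FGT₁) = 0.15000.
Reduction = 0.23333 − 0.15000 = 0.083.

0.083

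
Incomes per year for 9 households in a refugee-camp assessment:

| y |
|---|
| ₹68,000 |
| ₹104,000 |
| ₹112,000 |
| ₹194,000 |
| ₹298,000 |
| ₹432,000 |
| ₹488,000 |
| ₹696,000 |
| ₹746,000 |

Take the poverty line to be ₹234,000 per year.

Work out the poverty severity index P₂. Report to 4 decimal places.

0.1237

Poor units: ₹68,000, ₹104,000, ₹112,000, ₹194,000 (q = 4 of N = 9).
Shortfall ratios: (234000−68000)/234000 = 0.7094; (234000−104000)/234000 = 0.5556; (234000−112000)/234000 = 0.5214; (234000−194000)/234000 = 0.1709.
Squared: 0.5033; 0.3086; 0.2718; 0.0292.
Sum = 1.112937; P₂ = 1.112937 / 9 = 0.1237.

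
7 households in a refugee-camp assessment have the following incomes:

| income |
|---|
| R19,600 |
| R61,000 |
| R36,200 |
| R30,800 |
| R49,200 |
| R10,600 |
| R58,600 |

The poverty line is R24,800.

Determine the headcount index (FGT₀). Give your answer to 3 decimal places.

2 of the 7 households have income below R24,800.
H = 2/7 = 0.286.

0.286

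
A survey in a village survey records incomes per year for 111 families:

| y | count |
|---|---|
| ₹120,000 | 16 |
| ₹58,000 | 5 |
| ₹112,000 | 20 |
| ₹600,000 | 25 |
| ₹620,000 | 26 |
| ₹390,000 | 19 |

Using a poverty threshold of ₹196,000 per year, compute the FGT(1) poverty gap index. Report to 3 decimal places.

Below the line: 5×₹58,000, 20×₹112,000, 16×₹120,000 (q = 41 of N = 111).
Relative gaps: (196000−58000)/196000 = 0.7041 (×5); (196000−112000)/196000 = 0.4286 (×20); (196000−120000)/196000 = 0.3878 (×16).
Σ = 18.295918. Dividing by the full population N = 111 gives P₁ = 0.165.

0.165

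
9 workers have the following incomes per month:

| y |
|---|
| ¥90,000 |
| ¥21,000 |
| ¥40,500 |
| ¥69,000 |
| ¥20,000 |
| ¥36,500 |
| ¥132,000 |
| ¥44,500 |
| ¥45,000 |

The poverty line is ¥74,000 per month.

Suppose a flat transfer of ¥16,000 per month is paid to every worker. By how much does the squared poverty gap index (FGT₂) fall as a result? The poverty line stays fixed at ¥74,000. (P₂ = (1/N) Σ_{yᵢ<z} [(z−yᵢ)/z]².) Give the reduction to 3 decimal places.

Before: below the line — ¥20,000, ¥21,000, ¥36,500, ¥40,500, ¥44,500, ¥45,000, ¥69,000; squared poverty gap index (FGT₂) = 0.20270.
After the ¥16,000 transfer: below the line — ¥36,000, ¥37,000, ¥52,500, ¥56,500, ¥60,500, ¥61,000; squared poverty gap index (FGT₂) = 0.07980.
Reduction = 0.20270 − 0.07980 = 0.123.

0.123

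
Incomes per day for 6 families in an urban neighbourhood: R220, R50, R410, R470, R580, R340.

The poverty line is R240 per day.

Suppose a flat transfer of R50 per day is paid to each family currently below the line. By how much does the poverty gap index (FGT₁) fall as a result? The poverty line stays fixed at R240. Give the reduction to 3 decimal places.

0.049

Before: below the line — R50, R220; poverty gap index (FGT₁) = 0.14583.
After the R50 transfer: below the line — R100; poverty gap index (FGT₁) = 0.09722.
Reduction = 0.14583 − 0.09722 = 0.049.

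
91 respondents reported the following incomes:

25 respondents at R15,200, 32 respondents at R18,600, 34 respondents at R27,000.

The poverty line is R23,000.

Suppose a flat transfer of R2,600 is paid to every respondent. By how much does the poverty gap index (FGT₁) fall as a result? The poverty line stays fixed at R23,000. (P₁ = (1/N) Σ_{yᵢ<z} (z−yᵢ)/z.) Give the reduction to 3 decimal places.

Before: below the line — 25×R15,200, 32×R18,600; poverty gap index (FGT₁) = 0.16044.
After the R2,600 transfer: below the line — 25×R17,800, 32×R21,200; poverty gap index (FGT₁) = 0.08963.
Reduction = 0.16044 − 0.08963 = 0.071.

0.071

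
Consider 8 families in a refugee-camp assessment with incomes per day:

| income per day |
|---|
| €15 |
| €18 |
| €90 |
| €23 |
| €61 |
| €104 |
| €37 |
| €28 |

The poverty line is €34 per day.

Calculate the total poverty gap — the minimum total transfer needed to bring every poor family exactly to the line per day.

€52

Poor units: €15, €18, €23, €28 (q = 4 of N = 8).
Individual gaps: 34−15 = 19; 34−18 = 16; 34−23 = 11; 34−28 = 6.
Aggregate gap = €52.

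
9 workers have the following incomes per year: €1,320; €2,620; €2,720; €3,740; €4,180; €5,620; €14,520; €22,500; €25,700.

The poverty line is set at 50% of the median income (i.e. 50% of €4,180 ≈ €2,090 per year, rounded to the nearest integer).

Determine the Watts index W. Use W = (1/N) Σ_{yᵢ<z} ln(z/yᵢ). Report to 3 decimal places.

Below z: €1,320 (q = 1 of N = 9).
Log gaps: ln(2090/1320) = 0.4595.
W = 0.459532 / 9 = 0.051.

0.051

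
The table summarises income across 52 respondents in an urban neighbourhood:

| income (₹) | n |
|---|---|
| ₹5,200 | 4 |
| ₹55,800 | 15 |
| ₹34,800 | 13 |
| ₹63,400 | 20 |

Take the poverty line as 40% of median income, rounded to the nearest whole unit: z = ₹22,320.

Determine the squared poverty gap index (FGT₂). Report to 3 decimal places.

Incomes under z: 4×₹5,200 (q = 4 of N = 52).
Gap ratios (z−y)/z: (22320−5200)/22320 = 0.7670 (×4).
Squared: 0.5883 (×4).
Sum = 2.353310; P₂ = 2.353310 / 52 = 0.045.

0.045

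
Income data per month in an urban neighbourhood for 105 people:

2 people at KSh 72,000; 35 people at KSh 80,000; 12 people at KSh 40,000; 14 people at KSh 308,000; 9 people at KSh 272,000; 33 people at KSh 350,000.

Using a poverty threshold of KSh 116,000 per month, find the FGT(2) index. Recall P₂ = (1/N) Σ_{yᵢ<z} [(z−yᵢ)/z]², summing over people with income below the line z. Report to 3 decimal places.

Incomes under z: 12×KSh 40,000, 2×KSh 72,000, 35×KSh 80,000 (q = 49 of N = 105).
Relative gaps: (116000−40000)/116000 = 0.6552 (×12); (116000−72000)/116000 = 0.3793 (×2); (116000−80000)/116000 = 0.3103 (×35).
Squared: 0.4293 (×12); 0.1439 (×2); 0.0963 (×35).
Sum = 8.809750; P₂ = 8.809750 / 105 = 0.084.

0.084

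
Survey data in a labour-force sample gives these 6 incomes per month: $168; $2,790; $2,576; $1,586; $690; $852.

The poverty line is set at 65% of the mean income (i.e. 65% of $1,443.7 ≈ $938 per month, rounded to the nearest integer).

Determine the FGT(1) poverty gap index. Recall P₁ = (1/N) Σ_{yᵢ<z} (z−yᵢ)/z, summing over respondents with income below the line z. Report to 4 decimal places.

0.1962

Poor units: $168, $690, $852 (q = 3 of N = 6).
Relative gaps: (938−168)/938 = 0.8209; (938−690)/938 = 0.2644; (938−852)/938 = 0.0917.
Sum of shortfalls = 1.176972; P₁ averages over all N: 1.176972 / 6 = 0.1962.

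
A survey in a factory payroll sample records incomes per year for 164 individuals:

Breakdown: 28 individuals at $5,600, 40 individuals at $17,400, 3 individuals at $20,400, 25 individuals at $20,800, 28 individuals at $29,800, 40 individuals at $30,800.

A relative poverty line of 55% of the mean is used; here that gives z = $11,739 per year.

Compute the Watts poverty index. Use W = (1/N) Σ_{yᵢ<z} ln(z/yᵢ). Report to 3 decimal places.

Below z: 28×$5,600 (q = 28 of N = 164).
ln(z/y) terms: ln(11739/5600) = 0.7402 (×28).
W = 20.724201 / 164 = 0.126.

0.126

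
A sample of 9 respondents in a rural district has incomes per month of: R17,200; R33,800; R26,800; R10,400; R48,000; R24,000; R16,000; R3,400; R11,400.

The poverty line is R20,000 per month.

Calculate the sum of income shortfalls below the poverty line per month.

R41,600

Below the line: R3,400, R10,400, R11,400, R16,000, R17,200 (q = 5 of N = 9).
Individual gaps: 20000−3400 = 16600; 20000−10400 = 9600; 20000−11400 = 8600; 20000−16000 = 4000; 20000−17200 = 2800.
Aggregate gap = R41,600.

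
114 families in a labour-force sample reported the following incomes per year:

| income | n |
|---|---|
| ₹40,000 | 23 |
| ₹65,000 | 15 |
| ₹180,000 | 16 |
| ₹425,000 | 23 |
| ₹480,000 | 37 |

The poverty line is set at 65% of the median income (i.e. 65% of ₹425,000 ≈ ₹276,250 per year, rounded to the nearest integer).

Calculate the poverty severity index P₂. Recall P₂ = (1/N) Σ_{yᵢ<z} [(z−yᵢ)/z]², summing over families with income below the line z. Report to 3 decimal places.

Poor units: 23×₹40,000, 15×₹65,000, 16×₹180,000 (q = 54 of N = 114).
Normalized shortfalls: (276250−40000)/276250 = 0.8552 (×23); (276250−65000)/276250 = 0.7647 (×15); (276250−180000)/276250 = 0.3484 (×16).
Squared: 0.7314 (×23); 0.5848 (×15); 0.1214 (×16).
Sum = 27.535513; P₂ = 27.535513 / 114 = 0.242.

0.242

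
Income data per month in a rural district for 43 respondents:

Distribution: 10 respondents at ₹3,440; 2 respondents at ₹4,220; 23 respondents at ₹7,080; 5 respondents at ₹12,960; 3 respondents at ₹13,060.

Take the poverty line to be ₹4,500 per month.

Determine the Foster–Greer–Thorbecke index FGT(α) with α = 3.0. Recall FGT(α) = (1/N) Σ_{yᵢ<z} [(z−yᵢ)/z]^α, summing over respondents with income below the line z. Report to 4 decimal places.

Poor units: 10×₹3,440, 2×₹4,220 (q = 12 of N = 43).
Shortfall ratios: (4500−3440)/4500 = 0.2356 (×10); (4500−4220)/4500 = 0.0622 (×2).
Raised to α = 3.0: 0.01307 (×10); 0.00024 (×2).
Sum = 0.131183; FGT(3.0) = 0.131183 / 43 = 0.0031.

0.0031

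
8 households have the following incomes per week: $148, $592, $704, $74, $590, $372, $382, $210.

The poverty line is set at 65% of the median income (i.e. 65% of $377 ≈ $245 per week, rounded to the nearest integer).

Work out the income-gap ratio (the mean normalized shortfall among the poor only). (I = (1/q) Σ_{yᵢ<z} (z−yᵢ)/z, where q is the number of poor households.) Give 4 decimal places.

0.4122

Incomes under z: $74, $148, $210 (q = 3 of N = 8).
Relative gaps: 0.6980, 0.3959, 0.1429; sum = 1.236735.
The income-gap ratio divides by q (the poor only): 1.236735 / 3 = 0.4122.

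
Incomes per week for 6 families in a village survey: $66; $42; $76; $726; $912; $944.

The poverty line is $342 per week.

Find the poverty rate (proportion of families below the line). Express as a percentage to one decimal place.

50.0%

3 of the 6 families have income below $342.
H = 3/6 = 50.0%.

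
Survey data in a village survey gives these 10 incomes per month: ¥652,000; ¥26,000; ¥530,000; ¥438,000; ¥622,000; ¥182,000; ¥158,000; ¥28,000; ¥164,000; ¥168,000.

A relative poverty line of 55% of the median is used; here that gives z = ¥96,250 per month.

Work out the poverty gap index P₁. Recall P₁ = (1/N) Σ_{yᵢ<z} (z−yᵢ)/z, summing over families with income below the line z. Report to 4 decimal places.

0.1439

Below the line: ¥26,000, ¥28,000 (q = 2 of N = 10).
Relative gaps: (96250−26000)/96250 = 0.7299; (96250−28000)/96250 = 0.7091.
Σ = 1.438961. Dividing by the full population N = 10 gives P₁ = 0.1439.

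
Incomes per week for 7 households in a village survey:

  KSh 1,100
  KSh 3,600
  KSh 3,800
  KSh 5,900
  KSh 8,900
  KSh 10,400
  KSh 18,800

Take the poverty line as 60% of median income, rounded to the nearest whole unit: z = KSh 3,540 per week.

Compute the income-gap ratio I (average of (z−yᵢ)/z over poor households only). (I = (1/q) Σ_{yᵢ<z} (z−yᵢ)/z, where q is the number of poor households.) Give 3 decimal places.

0.689

Below the line: KSh 1,100 (q = 1 of N = 7).
Relative gaps: 0.6893; sum = 0.689266.
The income-gap ratio divides by q (the poor only): 0.689266 / 1 = 0.689.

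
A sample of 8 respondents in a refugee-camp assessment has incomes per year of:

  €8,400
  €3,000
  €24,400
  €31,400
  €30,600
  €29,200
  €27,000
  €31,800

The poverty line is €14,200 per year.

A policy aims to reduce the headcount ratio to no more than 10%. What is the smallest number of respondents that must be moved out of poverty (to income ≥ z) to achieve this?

Currently q = 2 of N = 8 are below the line (H = 0.250).
A headcount ratio of at most 10% allows at most ⌊0.10 × 8⌋ = 0 poor respondents.
So at least 2 − 0 = 2 must be lifted.

2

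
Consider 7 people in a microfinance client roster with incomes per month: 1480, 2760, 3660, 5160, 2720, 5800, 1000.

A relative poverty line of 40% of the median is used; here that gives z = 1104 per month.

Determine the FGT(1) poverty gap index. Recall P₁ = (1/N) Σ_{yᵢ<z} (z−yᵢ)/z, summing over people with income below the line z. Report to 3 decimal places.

Below the line: 1000 (q = 1 of N = 7).
Relative gaps: (1104−1000)/1104 = 0.0942.
Σ = 0.094203. Dividing by the full population N = 7 gives P₁ = 0.013.

0.013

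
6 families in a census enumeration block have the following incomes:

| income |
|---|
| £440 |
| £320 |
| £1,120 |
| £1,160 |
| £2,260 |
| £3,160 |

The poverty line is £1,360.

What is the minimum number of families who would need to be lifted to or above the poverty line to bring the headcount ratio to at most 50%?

1

Currently q = 4 of N = 6 are below the line (H = 0.667).
A headcount ratio of at most 50% allows at most ⌊0.50 × 6⌋ = 3 poor families.
So at least 4 − 3 = 1 must be lifted.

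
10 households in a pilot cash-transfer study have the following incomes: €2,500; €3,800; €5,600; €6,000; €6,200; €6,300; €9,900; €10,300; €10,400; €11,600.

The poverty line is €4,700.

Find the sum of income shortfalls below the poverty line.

€3,100

Below z: €2,500, €3,800 (q = 2 of N = 10).
Individual gaps: 4700−2500 = 2200; 4700−3800 = 900.
Aggregate gap = €3,100.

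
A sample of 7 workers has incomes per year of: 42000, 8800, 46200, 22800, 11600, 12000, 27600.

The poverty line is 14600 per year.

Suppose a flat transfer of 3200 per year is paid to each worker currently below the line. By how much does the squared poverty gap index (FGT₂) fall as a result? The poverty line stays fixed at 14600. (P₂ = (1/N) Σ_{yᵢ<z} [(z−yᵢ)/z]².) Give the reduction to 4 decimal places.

Before: below the line — 8800, 11600, 12000; squared poverty gap index (FGT₂) = 0.033107.
After the 3200 transfer: below the line — 12000; squared poverty gap index (FGT₂) = 0.004530.
Reduction = 0.033107 − 0.004530 = 0.0286.

0.0286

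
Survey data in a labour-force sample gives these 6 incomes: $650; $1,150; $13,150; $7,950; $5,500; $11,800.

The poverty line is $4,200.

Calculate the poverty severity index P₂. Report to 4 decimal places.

Below z: $650, $1,150 (q = 2 of N = 6).
Gap ratios (z−y)/z: (4200−650)/4200 = 0.8452; (4200−1150)/4200 = 0.7262.
Squared: 0.7144; 0.5274.
Sum = 1.241780; P₂ = 1.241780 / 6 = 0.2070.

0.2070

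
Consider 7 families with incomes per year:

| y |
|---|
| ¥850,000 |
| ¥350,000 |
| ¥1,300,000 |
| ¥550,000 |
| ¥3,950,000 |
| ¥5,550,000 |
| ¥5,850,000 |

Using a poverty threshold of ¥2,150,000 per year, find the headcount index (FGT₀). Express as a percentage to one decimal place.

4 of the 7 families have income below ¥2,150,000.
H = 4/7 = 57.1%.

57.1%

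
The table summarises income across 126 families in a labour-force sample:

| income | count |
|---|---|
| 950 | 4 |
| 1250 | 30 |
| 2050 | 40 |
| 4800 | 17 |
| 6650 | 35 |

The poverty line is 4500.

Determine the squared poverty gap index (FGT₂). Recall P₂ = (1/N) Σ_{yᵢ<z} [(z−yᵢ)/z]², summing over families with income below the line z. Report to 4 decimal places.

0.2381

Below the line: 4×950, 30×1250, 40×2050 (q = 74 of N = 126).
Relative gaps: (4500−950)/4500 = 0.7889 (×4); (4500−1250)/4500 = 0.7222 (×30); (4500−2050)/4500 = 0.5444 (×40).
Squared: 0.6223 (×4); 0.5216 (×30); 0.2964 (×40).
Sum = 29.994321; P₂ = 29.994321 / 126 = 0.2381.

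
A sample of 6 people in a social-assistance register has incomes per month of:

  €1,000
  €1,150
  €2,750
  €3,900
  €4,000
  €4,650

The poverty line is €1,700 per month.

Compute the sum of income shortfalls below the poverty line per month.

Poor units: €1,000, €1,150 (q = 2 of N = 6).
Individual gaps: 1700−1000 = 700; 1700−1150 = 550.
Aggregate gap = €1,250.

€1,250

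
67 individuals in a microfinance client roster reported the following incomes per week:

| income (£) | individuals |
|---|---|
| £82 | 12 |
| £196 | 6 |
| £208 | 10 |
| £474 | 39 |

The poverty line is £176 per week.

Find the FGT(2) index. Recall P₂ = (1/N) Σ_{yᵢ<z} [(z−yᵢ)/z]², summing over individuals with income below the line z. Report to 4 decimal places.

Poor units: 12×£82 (q = 12 of N = 67).
Normalized shortfalls: (176−82)/176 = 0.5341 (×12).
Squared: 0.2853 (×12).
Sum = 3.423037; P₂ = 3.423037 / 67 = 0.0511.

0.0511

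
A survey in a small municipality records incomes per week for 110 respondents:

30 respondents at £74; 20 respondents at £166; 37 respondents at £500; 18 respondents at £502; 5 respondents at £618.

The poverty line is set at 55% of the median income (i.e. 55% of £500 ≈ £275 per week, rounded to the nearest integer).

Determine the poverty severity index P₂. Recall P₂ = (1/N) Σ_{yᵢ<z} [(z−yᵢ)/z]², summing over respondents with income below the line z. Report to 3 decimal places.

Incomes under z: 30×£74, 20×£166 (q = 50 of N = 110).
Gap ratios (z−y)/z: (275−74)/275 = 0.7309 (×30); (275−166)/275 = 0.3964 (×20).
Squared: 0.5342 (×30); 0.1571 (×20).
Sum = 19.168926; P₂ = 19.168926 / 110 = 0.174.

0.174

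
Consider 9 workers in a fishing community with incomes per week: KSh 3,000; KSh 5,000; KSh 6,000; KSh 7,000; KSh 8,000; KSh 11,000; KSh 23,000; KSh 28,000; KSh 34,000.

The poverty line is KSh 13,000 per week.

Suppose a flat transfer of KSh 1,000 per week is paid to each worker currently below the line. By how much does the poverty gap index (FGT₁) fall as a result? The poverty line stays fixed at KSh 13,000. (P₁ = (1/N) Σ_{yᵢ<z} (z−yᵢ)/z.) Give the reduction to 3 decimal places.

0.051

Before: below the line — KSh 3,000, KSh 5,000, KSh 6,000, KSh 7,000, KSh 8,000, KSh 11,000; poverty gap index (FGT₁) = 0.32479.
After the KSh 1,000 transfer: below the line — KSh 4,000, KSh 6,000, KSh 7,000, KSh 8,000, KSh 9,000, KSh 12,000; poverty gap index (FGT₁) = 0.27350.
Reduction = 0.32479 − 0.27350 = 0.051.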